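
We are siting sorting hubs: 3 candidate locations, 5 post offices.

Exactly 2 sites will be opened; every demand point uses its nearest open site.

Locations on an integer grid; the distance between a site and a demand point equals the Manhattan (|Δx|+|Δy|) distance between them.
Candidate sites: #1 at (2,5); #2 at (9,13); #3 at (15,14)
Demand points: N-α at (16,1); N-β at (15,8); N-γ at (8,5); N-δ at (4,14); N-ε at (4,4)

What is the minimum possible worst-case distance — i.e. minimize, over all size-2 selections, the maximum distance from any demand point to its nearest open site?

Open {#1, #3}.
  Farthest demand point is N-α at distance 14 (to #3); all others are ≤ 14.
With {#2, #3} the worst case is 14.
With {#1, #2} the worst case is 18.
No size-2 selection achieves below 14.

14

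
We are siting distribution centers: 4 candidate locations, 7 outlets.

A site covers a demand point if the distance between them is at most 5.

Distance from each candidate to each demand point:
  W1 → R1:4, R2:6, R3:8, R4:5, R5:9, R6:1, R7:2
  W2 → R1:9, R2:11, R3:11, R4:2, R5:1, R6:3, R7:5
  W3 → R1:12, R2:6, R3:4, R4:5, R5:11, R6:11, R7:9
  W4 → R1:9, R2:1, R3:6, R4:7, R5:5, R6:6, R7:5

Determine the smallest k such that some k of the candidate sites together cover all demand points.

3

Coverage sets (demand points within 5 of each site):
  W1: {R1, R4, R6, R7}
  W2: {R4, R5, R6, R7}
  W3: {R3, R4}
  W4: {R2, R5, R7}
No 2 sites suffice: every size-2 union leaves at least one demand point uncovered.
But {W1, W3, W4} covers everything, so the minimum is 3.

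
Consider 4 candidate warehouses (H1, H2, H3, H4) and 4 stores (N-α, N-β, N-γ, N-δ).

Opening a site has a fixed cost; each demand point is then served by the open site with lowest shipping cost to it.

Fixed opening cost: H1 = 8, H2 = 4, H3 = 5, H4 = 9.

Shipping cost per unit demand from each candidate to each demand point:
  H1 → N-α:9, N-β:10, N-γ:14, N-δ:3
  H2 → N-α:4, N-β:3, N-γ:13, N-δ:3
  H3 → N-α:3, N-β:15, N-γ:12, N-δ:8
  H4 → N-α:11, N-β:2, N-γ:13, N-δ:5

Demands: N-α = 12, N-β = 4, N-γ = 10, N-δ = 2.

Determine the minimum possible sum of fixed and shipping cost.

183

Open {H2, H3}: assign each demand point to its cheapest open site.
  N-α→H3 12×3=36, N-β→H2 4×3=12, N-γ→H3 10×12=120, N-δ→H2 2×3=6
  shipping cost 174, fixed 9 → total 183.
Compare {H3, H4}: shipping cost 174 + fixed 14 = 188.
Compare {H2, H3, H4}: shipping cost 170 + fixed 18 = 188.
Compare {H1, H2, H3}: shipping cost 174 + fixed 17 = 191.
All other subsets cost ≥ 188. Minimum total cost: 183.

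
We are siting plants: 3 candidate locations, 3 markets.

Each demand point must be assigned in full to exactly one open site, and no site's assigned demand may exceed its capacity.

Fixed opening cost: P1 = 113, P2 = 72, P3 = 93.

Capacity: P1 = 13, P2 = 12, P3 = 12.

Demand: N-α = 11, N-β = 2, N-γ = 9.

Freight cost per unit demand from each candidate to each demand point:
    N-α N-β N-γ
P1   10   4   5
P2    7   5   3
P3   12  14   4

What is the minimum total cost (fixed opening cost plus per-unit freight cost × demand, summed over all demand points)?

306

Open {P2, P3}; cheapest assignment that respects the capacities:
  P2 (cap 12, load 11): N-α — cost 11×7 = 77
  P3 (cap 12, load 11): N-β, N-γ — cost 2×14 + 9×4 = 64
  Shipping 141, fixed 165 → total 306.
  Any other capacity-feasible assignment to {P2, P3} ships for at least 141.
Compare {P1, P2}: its best feasible assignment gives total 315.
Compare {P1, P3}: its best feasible assignment gives total 360.
Every other set of open sites that can feasibly serve all demand totals ≥ 315 even under its best assignment. Minimum: 306.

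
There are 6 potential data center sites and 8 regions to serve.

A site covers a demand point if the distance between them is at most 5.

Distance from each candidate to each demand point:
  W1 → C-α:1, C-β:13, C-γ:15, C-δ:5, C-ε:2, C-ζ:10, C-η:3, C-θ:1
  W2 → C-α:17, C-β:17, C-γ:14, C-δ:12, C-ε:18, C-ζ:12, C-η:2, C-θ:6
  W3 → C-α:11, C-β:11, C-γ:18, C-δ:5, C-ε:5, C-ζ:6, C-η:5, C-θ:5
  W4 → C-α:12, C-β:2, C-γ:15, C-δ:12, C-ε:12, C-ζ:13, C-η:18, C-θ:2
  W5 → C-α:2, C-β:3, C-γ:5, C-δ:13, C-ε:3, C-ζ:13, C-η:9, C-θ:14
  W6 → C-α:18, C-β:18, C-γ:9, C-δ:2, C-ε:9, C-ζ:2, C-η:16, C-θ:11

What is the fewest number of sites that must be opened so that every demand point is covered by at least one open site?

Coverage sets (demand points within 5 of each site):
  W1: {C-α, C-δ, C-ε, C-η, C-θ}
  W2: {C-η}
  W3: {C-δ, C-ε, C-η, C-θ}
  W4: {C-β, C-θ}
  W5: {C-α, C-β, C-γ, C-ε}
  W6: {C-δ, C-ζ}
No 2 sites suffice: every size-2 union leaves at least one demand point uncovered.
But {W1, W5, W6} covers everything, so the minimum is 3.

3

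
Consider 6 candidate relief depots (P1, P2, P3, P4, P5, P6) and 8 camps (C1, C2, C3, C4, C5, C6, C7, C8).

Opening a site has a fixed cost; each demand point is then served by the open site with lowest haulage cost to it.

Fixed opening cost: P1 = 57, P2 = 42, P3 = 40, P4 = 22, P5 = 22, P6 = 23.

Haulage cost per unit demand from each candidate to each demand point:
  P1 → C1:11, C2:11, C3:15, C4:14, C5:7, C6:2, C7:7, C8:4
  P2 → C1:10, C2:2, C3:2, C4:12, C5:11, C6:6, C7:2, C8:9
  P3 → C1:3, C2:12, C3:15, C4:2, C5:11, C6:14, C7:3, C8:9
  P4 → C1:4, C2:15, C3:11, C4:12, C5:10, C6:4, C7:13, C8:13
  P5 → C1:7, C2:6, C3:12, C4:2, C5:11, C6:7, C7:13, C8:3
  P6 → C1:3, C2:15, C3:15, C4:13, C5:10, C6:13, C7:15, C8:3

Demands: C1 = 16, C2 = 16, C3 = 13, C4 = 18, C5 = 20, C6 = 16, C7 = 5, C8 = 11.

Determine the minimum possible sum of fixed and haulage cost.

501

Open {P1, P2, P5, P6}: assign each demand point to its cheapest open site.
  C1→P6 16×3=48, C2→P2 16×2=32, C3→P2 13×2=26, C4→P5 18×2=36, C5→P1 20×7=140, C6→P1 16×2=32, C7→P2 5×2=10, C8→P5 11×3=33
  haulage cost 357, fixed 144 → total 501.
Compare {P1, P2, P3}: haulage cost 368 + fixed 139 = 507.
Compare {P1, P2, P4, P5}: haulage cost 373 + fixed 143 = 516.
Compare {P1, P2, P3, P5}: haulage cost 357 + fixed 161 = 518.
All other subsets cost ≥ 507. Minimum total cost: 501.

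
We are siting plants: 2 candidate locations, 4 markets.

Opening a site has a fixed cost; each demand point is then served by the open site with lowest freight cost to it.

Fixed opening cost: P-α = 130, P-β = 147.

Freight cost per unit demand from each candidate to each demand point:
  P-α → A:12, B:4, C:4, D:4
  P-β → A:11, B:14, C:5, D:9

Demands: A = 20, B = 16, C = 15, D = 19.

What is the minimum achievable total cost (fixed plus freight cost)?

Open {P-α}: assign each demand point to its cheapest open site.
  A→P-α 20×12=240, B→P-α 16×4=64, C→P-α 15×4=60, D→P-α 19×4=76
  freight cost 440, fixed 130 → total 570.
Compare {P-α, P-β}: freight cost 420 + fixed 277 = 697.
Compare {P-β}: freight cost 690 + fixed 147 = 837.

570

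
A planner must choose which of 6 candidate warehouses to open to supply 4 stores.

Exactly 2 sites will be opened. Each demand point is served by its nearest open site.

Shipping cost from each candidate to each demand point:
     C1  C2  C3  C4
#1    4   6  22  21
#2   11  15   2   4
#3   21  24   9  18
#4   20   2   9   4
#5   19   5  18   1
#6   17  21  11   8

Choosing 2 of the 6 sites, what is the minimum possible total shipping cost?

16

Open {#1, #2}.
  C1→#1 4, C2→#1 6, C3→#2 2, C4→#2 4  ⇒ total 16.
Compare {#1, #4}: total 19.
Compare {#2, #4}: total 19.
No size-2 selection does better; minimum is 16.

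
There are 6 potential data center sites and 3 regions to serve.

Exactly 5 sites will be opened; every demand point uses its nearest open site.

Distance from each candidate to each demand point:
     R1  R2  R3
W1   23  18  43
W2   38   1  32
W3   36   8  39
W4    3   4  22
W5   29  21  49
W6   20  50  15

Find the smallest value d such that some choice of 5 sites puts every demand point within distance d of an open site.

Open {W1, W2, W3, W4, W6}.
  Farthest demand point is R3 at distance 15 (to W6); all others are ≤ 15.
With {W1, W2, W4, W5, W6} the worst case is 15.
With {W1, W3, W4, W5, W6} the worst case is 15.
No size-5 selection achieves below 15.

15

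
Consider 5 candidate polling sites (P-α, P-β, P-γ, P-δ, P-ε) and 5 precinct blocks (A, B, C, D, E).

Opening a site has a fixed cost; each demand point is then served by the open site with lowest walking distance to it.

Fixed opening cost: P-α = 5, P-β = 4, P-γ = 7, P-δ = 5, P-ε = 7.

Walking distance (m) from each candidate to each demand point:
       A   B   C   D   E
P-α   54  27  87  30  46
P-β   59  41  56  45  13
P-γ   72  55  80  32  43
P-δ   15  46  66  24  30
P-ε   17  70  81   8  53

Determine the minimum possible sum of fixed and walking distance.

137

Open {P-α, P-β, P-ε}: assign each demand point to its cheapest open site.
  A→P-ε 17, B→P-α 27, C→P-β 56, D→P-ε 8, E→P-β 13
  walking distance 121, fixed 16 → total 137.
Compare {P-α, P-β, P-δ, P-ε}: walking distance 119 + fixed 21 = 140.
Compare {P-α, P-β, P-γ, P-ε}: walking distance 121 + fixed 23 = 144.
Compare {P-β, P-ε}: walking distance 135 + fixed 11 = 146.
All other subsets cost ≥ 140. Minimum total cost: 137.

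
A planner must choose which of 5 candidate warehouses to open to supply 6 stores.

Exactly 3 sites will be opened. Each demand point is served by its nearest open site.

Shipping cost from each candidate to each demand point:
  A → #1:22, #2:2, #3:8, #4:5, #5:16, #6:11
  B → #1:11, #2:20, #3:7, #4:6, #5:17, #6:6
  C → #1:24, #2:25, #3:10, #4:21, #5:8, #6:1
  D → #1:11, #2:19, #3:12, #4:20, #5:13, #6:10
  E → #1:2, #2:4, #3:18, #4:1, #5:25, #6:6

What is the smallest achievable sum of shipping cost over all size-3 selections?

Open {A, C, E}.
  #1→E 2, #2→A 2, #3→A 8, #4→E 1, #5→C 8, #6→C 1  ⇒ total 22.
Compare {B, C, E}: total 23.
Compare {C, D, E}: total 26.
No size-3 selection does better; minimum is 22.

22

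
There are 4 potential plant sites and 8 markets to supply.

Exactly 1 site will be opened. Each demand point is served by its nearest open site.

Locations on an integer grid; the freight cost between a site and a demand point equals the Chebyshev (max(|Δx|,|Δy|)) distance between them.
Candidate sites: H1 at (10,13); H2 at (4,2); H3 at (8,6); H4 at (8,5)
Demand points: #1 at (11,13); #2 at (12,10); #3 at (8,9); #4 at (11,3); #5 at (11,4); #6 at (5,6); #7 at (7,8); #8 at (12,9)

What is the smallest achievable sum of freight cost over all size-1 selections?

Open {H3}.
  #1→H3 7, #2→H3 4, #3→H3 3, #4→H3 3, #5→H3 3, #6→H3 3, #7→H3 2, #8→H3 4  ⇒ total 29.
Compare {H4}: total 33.
Compare {H1}: total 43.
No size-1 selection does better; minimum is 29.

29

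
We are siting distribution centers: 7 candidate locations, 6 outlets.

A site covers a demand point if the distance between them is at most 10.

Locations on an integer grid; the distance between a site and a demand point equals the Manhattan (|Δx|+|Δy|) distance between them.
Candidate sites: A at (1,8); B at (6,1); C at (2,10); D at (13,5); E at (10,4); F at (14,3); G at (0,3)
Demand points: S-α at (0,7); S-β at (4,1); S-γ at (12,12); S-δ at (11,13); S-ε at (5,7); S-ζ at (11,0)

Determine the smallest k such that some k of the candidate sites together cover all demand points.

2

Coverage sets (demand points within 10 of each site):
  A: {S-α, S-β, S-ε}
  B: {S-β, S-ε, S-ζ}
  C: {S-α, S-ε}
  D: {S-γ, S-δ, S-ε, S-ζ}
  E: {S-β, S-γ, S-δ, S-ε, S-ζ}
  F: {S-ζ}
  G: {S-α, S-β, S-ε}
No single site covers all 6 demand points.
But {A, D} covers everything, so the minimum is 2.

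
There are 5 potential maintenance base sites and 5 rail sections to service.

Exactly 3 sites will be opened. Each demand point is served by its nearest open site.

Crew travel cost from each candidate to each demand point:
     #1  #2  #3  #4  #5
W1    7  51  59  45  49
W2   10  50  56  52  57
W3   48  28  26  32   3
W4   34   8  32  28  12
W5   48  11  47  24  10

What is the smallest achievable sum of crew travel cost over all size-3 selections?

Open {W1, W3, W5}.
  #1→W1 7, #2→W5 11, #3→W3 26, #4→W5 24, #5→W3 3  ⇒ total 71.
Compare {W1, W3, W4}: total 72.
Compare {W2, W3, W5}: total 74.
No size-3 selection does better; minimum is 71.

71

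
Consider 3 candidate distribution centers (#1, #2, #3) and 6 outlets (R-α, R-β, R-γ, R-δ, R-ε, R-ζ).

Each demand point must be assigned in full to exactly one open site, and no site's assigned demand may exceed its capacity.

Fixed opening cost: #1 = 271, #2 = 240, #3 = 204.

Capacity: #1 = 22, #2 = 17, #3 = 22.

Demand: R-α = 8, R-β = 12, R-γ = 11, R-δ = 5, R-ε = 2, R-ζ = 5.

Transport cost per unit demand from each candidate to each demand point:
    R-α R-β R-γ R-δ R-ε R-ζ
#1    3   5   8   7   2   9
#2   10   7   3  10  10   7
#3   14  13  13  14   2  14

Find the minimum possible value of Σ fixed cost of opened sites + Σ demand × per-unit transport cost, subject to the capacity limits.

Open {#1, #3}; cheapest assignment that respects the capacities:
  #1 (cap 22, load 22): R-α, R-β, R-ε — cost 8×3 + 12×5 + 2×2 = 88
  #3 (cap 22, load 21): R-γ, R-δ, R-ζ — cost 11×13 + 5×14 + 5×14 = 283
  Shipping 371, fixed 475 → total 846.
  Any other capacity-feasible assignment to {#1, #3} ships for at least 371.
Compare {#1, #2, #3}: its best feasible assignment gives total 941.
Every other set of open sites that can feasibly serve all demand totals ≥ 941 even under its best assignment. Minimum: 846.

846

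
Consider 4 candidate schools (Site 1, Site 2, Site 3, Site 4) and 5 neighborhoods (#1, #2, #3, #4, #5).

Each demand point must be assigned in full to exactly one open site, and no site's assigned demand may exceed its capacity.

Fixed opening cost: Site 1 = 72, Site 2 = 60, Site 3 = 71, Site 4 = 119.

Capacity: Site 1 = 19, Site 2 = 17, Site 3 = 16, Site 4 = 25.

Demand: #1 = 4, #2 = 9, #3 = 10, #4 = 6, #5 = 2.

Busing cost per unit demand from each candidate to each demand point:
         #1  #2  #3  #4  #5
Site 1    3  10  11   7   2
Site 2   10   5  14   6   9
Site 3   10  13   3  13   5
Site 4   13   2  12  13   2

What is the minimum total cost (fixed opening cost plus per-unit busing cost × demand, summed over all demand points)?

Open {Site 2, Site 3}; cheapest assignment that respects the capacities:
  Site 2 (cap 17, load 15): #2, #4 — cost 9×5 + 6×6 = 81
  Site 3 (cap 16, load 16): #1, #3, #5 — cost 4×10 + 10×3 + 2×5 = 80
  Shipping 161, fixed 131 → total 292.
  Any other capacity-feasible assignment to {Site 2, Site 3} ships for at least 161.
Compare {Site 1, Site 3}: its best feasible assignment gives total 327.
Compare {Site 1, Site 2, Site 3}: its best feasible assignment gives total 330.
Every other set of open sites that can feasibly serve all demand totals ≥ 327 even under its best assignment. Minimum: 292.

292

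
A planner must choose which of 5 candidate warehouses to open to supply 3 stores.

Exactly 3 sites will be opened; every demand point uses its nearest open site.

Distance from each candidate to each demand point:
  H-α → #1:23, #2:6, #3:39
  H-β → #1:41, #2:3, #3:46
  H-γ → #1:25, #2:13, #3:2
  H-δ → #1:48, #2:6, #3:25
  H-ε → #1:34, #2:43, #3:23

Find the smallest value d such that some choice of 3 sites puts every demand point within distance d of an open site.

23

Open {H-α, H-β, H-γ}.
  Farthest demand point is #1 at distance 23 (to H-α); all others are ≤ 23.
With {H-α, H-β, H-ε} the worst case is 23.
With {H-α, H-γ, H-δ} the worst case is 23.
No size-3 selection achieves below 23.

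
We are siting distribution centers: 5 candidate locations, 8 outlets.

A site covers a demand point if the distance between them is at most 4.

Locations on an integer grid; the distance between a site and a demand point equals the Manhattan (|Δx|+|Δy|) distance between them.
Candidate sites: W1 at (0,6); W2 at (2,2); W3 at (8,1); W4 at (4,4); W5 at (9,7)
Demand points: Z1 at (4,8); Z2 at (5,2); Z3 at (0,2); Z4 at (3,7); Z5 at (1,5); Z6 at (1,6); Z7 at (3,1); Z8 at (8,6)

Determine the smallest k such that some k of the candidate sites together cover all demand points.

Coverage sets (demand points within 4 of each site):
  W1: {Z3, Z4, Z5, Z6}
  W2: {Z2, Z3, Z5, Z7}
  W3: {Z2}
  W4: {Z1, Z2, Z4, Z5, Z7}
  W5: {Z8}
No 2 sites suffice: every size-2 union leaves at least one demand point uncovered.
But {W1, W4, W5} covers everything, so the minimum is 3.

3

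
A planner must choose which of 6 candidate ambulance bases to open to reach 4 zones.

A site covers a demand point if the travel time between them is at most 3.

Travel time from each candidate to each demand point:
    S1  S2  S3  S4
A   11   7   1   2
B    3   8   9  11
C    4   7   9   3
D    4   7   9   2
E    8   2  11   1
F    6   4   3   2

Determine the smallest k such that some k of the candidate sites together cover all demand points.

Coverage sets (demand points within 3 of each site):
  A: {S3, S4}
  B: {S1}
  C: {S4}
  D: {S4}
  E: {S2, S4}
  F: {S3, S4}
No 2 sites suffice: every size-2 union leaves at least one demand point uncovered.
But {A, B, E} covers everything, so the minimum is 3.

3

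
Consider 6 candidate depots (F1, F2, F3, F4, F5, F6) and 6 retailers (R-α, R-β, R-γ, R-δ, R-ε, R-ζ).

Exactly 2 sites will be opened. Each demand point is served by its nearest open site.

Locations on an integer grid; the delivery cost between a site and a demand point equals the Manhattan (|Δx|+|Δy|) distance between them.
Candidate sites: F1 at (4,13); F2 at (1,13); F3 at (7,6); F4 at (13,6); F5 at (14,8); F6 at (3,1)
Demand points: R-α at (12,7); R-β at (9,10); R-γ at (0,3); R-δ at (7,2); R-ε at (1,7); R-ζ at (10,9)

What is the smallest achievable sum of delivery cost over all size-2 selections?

33

Open {F5, F6}.
  R-α→F5 3, R-β→F5 7, R-γ→F6 5, R-δ→F6 5, R-ε→F6 8, R-ζ→F5 5  ⇒ total 33.
Compare {F3, F6}: total 34.
Compare {F4, F6}: total 34.
No size-2 selection does better; minimum is 33.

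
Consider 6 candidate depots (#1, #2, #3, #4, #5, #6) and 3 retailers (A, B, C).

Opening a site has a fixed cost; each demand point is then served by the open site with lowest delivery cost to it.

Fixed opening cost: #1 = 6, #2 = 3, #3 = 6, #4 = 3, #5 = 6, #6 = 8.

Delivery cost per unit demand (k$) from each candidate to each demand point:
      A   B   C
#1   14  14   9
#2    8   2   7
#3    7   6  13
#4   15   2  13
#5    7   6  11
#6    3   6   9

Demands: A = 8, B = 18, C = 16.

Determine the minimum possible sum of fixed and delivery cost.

Open {#2, #6}: assign each demand point to its cheapest open site.
  A→#6 8×3=24, B→#2 18×2=36, C→#2 16×7=112
  delivery cost 172, fixed 11 → total 183.
Compare {#2, #4, #6}: delivery cost 172 + fixed 14 = 186.
Compare {#1, #2, #6}: delivery cost 172 + fixed 17 = 189.
Compare {#2, #3, #6}: delivery cost 172 + fixed 17 = 189.
All other subsets cost ≥ 186. Minimum total cost: 183.

183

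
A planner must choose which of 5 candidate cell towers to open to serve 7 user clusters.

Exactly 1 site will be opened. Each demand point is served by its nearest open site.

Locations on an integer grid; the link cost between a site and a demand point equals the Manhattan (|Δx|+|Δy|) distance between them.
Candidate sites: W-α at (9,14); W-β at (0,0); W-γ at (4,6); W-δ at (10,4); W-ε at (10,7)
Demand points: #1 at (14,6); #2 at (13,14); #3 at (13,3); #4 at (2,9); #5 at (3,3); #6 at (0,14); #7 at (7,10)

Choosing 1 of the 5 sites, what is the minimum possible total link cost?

66

Open {W-ε}.
  #1→W-ε 5, #2→W-ε 10, #3→W-ε 7, #4→W-ε 10, #5→W-ε 11, #6→W-ε 17, #7→W-ε 6  ⇒ total 66.
Compare {W-γ}: total 67.
Compare {W-δ}: total 73.
No size-1 selection does better; minimum is 66.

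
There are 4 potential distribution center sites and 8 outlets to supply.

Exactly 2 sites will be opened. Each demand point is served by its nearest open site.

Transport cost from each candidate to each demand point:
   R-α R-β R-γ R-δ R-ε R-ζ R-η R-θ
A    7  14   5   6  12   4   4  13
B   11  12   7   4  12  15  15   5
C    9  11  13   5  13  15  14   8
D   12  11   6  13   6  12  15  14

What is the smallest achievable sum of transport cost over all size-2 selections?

Open {A, B}.
  R-α→A 7, R-β→B 12, R-γ→A 5, R-δ→B 4, R-ε→A 12, R-ζ→A 4, R-η→A 4, R-θ→B 5  ⇒ total 53.
Compare {A, C}: total 56.
Compare {A, D}: total 56.
No size-2 selection does better; minimum is 53.

53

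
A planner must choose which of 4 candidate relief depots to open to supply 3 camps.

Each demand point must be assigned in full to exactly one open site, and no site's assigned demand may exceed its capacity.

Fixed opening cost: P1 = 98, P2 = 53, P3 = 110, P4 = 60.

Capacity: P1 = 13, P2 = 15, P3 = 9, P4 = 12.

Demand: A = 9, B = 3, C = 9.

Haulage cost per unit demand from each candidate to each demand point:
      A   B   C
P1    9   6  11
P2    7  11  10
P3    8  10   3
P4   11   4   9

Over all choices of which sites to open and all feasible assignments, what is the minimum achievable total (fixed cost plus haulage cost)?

Open {P2, P4}; cheapest assignment that respects the capacities:
  P2 (cap 15, load 9): A — cost 9×7 = 63
  P4 (cap 12, load 12): B, C — cost 3×4 + 9×9 = 93
  Shipping 156, fixed 113 → total 269.
  Any other capacity-feasible assignment to {P2, P4} ships for at least 156.
Compare {P2, P3}: its best feasible assignment gives total 286.
Compare {P3, P4}: its best feasible assignment gives total 308.
Every other set of open sites that can feasibly serve all demand totals ≥ 286 even under its best assignment. Minimum: 269.

269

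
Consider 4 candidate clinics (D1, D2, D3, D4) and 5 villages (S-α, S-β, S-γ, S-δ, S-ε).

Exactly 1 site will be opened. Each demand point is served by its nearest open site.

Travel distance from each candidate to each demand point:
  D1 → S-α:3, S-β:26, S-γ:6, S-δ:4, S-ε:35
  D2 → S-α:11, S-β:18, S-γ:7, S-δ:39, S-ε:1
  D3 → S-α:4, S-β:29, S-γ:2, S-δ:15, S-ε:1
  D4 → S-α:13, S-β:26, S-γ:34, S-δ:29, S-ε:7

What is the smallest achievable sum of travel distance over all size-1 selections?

Open {D3}.
  S-α→D3 4, S-β→D3 29, S-γ→D3 2, S-δ→D3 15, S-ε→D3 1  ⇒ total 51.
Compare {D1}: total 74.
Compare {D2}: total 76.
No size-1 selection does better; minimum is 51.

51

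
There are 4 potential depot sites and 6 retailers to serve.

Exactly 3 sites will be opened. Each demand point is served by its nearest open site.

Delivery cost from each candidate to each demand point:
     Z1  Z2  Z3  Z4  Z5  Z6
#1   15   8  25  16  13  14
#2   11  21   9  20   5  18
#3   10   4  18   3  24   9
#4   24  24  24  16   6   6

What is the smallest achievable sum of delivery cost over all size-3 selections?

Open {#2, #3, #4}.
  Z1→#3 10, Z2→#3 4, Z3→#2 9, Z4→#3 3, Z5→#2 5, Z6→#4 6  ⇒ total 37.
Compare {#1, #2, #3}: total 40.
Compare {#1, #3, #4}: total 47.
No size-3 selection does better; minimum is 37.

37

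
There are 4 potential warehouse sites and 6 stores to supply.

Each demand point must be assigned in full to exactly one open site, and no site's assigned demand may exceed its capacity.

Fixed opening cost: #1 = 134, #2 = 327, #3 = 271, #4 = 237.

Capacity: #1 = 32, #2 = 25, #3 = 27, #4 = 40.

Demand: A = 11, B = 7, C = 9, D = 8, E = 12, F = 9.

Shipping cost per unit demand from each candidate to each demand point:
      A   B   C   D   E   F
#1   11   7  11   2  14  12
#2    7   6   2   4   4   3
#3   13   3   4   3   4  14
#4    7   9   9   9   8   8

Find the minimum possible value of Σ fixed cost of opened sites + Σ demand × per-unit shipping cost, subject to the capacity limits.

780

Open {#1, #4}; cheapest assignment that respects the capacities:
  #1 (cap 32, load 24): B, C, D — cost 7×7 + 9×11 + 8×2 = 164
  #4 (cap 40, load 32): A, E, F — cost 11×7 + 12×8 + 9×8 = 245
  Shipping 409, fixed 371 → total 780.
  Any other capacity-feasible assignment to {#1, #4} ships for at least 409.
Compare {#1, #3}: its best feasible assignment gives total 826.
Compare {#3, #4}: its best feasible assignment gives total 831.
Every other set of open sites that can feasibly serve all demand totals ≥ 826 even under its best assignment. Minimum: 780.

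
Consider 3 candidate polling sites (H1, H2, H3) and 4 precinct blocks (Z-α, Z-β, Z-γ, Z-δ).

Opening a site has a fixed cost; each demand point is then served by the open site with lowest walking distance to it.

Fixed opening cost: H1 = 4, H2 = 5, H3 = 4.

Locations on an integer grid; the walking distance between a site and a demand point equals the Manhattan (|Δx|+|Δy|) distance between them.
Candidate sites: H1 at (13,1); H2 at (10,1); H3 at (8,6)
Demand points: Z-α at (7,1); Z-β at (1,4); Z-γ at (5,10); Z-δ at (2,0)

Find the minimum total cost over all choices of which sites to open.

Open {H2, H3}: assign each demand point to its cheapest open site.
  Z-α→H2 3, Z-β→H3 9, Z-γ→H3 7, Z-δ→H2 9
  walking distance 28, fixed 9 → total 37.
Compare {H3}: walking distance 34 + fixed 4 = 38.
Compare {H1, H2, H3}: walking distance 28 + fixed 13 = 41.
Compare {H1, H3}: walking distance 34 + fixed 8 = 42.
All other subsets cost ≥ 38. Minimum total cost: 37.

37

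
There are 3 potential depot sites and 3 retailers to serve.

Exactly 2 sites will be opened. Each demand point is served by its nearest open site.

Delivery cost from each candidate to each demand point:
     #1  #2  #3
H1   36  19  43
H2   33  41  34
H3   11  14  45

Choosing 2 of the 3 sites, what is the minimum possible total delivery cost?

Open {H2, H3}.
  #1→H3 11, #2→H3 14, #3→H2 34  ⇒ total 59.
Compare {H1, H3}: total 68.
Compare {H1, H2}: total 86.

59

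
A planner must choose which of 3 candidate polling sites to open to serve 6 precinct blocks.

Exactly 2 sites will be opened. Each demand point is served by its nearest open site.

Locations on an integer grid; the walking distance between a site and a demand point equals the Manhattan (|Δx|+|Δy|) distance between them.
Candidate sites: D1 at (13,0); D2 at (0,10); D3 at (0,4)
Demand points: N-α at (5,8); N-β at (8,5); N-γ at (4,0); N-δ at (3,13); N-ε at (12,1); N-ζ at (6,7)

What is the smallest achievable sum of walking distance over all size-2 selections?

Open {D1, D2}.
  N-α→D2 7, N-β→D1 10, N-γ→D1 9, N-δ→D2 6, N-ε→D1 2, N-ζ→D2 9  ⇒ total 43.
Compare {D1, D3}: total 49.
Compare {D2, D3}: total 54.

43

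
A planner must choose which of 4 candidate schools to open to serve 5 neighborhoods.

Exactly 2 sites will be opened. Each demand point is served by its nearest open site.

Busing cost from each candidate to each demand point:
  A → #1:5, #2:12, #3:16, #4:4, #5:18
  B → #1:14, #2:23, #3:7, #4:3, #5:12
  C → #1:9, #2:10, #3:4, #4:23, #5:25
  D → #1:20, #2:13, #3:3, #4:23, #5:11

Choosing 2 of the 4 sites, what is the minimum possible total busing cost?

35

Open {A, D}.
  #1→A 5, #2→A 12, #3→D 3, #4→A 4, #5→D 11  ⇒ total 35.
Compare {B, C}: total 38.
Compare {A, B}: total 39.
No size-2 selection does better; minimum is 35.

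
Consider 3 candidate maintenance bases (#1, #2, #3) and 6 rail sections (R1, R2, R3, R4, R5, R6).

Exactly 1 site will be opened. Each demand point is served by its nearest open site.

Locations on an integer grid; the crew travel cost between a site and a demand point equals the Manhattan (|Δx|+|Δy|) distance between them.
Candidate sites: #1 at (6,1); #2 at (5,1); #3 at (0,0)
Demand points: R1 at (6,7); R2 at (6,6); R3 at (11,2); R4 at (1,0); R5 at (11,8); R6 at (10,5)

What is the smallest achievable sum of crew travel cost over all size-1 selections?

Open {#1}.
  R1→#1 6, R2→#1 5, R3→#1 6, R4→#1 6, R5→#1 12, R6→#1 8  ⇒ total 43.
Compare {#2}: total 47.
Compare {#3}: total 73.

43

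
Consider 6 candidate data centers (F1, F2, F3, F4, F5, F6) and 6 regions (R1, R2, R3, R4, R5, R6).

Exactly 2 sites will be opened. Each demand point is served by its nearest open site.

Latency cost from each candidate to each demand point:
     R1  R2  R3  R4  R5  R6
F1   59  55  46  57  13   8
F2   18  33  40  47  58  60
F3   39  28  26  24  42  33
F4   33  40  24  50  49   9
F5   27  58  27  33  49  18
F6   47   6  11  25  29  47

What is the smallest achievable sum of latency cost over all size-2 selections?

Open {F1, F6}.
  R1→F6 47, R2→F6 6, R3→F6 11, R4→F6 25, R5→F1 13, R6→F1 8  ⇒ total 110.
Compare {F4, F6}: total 113.
Compare {F5, F6}: total 116.
No size-2 selection does better; minimum is 110.

110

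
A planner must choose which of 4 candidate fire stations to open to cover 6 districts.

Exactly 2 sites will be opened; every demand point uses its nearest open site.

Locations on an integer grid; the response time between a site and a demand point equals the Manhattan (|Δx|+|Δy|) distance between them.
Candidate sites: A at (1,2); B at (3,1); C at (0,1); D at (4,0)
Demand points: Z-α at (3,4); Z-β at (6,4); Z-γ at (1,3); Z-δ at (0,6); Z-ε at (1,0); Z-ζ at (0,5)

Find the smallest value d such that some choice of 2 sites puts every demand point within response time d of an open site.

Open {A, B}.
  Farthest demand point is Z-β at response time 6 (to B); all others are ≤ 6.
With {A, D} the worst case is 6.
With {B, C} the worst case is 6.
No size-2 selection achieves below 6.

6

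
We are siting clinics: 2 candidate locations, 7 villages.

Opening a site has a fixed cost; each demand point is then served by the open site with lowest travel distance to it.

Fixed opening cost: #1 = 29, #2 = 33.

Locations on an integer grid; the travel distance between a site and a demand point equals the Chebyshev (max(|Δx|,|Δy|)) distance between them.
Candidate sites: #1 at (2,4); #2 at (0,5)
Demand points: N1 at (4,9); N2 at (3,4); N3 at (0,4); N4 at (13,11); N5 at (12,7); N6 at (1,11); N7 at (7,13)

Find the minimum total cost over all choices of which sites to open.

74

Open {#1}: assign each demand point to its cheapest open site.
  N1→#1 5, N2→#1 1, N3→#1 2, N4→#1 11, N5→#1 10, N6→#1 7, N7→#1 9
  travel distance 45, fixed 29 → total 74.
Compare {#2}: travel distance 47 + fixed 33 = 80.
Compare {#1, #2}: travel distance 41 + fixed 62 = 103.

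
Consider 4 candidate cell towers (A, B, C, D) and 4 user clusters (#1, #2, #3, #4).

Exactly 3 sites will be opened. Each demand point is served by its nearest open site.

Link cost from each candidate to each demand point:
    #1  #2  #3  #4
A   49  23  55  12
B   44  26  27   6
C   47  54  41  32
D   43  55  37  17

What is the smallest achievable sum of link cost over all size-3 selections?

99

Open {A, B, D}.
  #1→D 43, #2→A 23, #3→B 27, #4→B 6  ⇒ total 99.
Compare {A, B, C}: total 100.
Compare {B, C, D}: total 102.
No size-3 selection does better; minimum is 99.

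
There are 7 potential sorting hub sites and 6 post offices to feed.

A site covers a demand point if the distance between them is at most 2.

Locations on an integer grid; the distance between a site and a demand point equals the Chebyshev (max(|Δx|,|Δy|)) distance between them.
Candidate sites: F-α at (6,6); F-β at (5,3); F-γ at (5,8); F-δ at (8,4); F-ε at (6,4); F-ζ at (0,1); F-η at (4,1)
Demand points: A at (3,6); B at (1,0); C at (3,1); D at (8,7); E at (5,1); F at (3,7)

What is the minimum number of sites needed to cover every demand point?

Coverage sets (demand points within 2 of each site):
  F-α: {D}
  F-β: {C, E}
  F-γ: {A, F}
  F-δ: {}
  F-ε: {}
  F-ζ: {B}
  F-η: {C, E}
No 3 sites suffice: every size-3 union leaves at least one demand point uncovered.
But {F-α, F-β, F-γ, F-ζ} covers everything, so the minimum is 4.

4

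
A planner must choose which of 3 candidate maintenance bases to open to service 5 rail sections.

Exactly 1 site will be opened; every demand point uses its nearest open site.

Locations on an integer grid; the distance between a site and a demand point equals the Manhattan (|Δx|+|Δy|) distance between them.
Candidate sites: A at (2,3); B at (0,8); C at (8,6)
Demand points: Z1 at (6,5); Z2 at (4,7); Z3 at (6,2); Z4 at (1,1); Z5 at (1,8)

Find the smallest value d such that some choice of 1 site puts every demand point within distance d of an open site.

6

Open {A}.
  Farthest demand point is Z1 at distance 6 (to A); all others are ≤ 6.
With {B} the worst case is 12.
With {C} the worst case is 12.
No size-1 selection achieves below 6.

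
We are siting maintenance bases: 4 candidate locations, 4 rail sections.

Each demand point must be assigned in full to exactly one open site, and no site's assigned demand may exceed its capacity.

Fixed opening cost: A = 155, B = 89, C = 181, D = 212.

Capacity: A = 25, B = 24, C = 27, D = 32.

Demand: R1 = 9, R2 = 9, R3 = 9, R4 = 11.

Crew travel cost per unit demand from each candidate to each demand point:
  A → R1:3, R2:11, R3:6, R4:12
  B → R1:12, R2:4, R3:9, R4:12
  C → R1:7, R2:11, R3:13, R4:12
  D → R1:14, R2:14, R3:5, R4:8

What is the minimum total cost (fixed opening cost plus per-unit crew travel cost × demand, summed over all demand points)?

493

Open {A, B}; cheapest assignment that respects the capacities:
  A (cap 25, load 18): R1, R3 — cost 9×3 + 9×6 = 81
  B (cap 24, load 20): R2, R4 — cost 9×4 + 11×12 = 168
  Shipping 249, fixed 244 → total 493.
  Any other capacity-feasible assignment to {A, B} ships for at least 249.
Compare {B, D}: its best feasible assignment gives total 578.
Compare {B, C}: its best feasible assignment gives total 582.
Every other set of open sites that can feasibly serve all demand totals ≥ 578 even under its best assignment. Minimum: 493.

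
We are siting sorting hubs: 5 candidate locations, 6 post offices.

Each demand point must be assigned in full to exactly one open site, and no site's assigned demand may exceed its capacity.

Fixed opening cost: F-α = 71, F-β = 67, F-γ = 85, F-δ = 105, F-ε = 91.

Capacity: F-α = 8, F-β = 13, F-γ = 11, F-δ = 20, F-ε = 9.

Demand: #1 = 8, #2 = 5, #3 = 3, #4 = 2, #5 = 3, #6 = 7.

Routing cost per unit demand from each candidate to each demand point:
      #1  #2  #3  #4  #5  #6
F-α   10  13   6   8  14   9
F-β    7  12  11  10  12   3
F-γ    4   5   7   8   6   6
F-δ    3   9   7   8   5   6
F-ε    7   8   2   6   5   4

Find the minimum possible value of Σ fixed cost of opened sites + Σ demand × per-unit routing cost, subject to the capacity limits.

318

Open {F-β, F-δ}; cheapest assignment that respects the capacities:
  F-β (cap 13, load 9): #4, #6 — cost 2×10 + 7×3 = 41
  F-δ (cap 20, load 19): #1, #2, #3, #5 — cost 8×3 + 5×9 + 3×7 + 3×5 = 105
  Shipping 146, fixed 172 → total 318.
  Any other capacity-feasible assignment to {F-β, F-δ} ships for at least 146.
Compare {F-γ, F-δ}: its best feasible assignment gives total 333.
Compare {F-δ, F-ε}: its best feasible assignment gives total 339.
Every other set of open sites that can feasibly serve all demand totals ≥ 333 even under its best assignment. Minimum: 318.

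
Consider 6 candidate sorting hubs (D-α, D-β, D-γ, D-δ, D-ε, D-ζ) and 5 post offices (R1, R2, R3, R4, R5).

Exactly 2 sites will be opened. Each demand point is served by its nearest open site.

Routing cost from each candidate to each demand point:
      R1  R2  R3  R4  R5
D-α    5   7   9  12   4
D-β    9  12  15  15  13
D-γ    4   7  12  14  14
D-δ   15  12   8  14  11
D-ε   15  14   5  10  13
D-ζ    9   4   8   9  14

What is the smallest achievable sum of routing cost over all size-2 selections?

Open {D-α, D-ζ}.
  R1→D-α 5, R2→D-ζ 4, R3→D-ζ 8, R4→D-ζ 9, R5→D-α 4  ⇒ total 30.
Compare {D-α, D-ε}: total 31.
Compare {D-α, D-γ}: total 36.
No size-2 selection does better; minimum is 30.

30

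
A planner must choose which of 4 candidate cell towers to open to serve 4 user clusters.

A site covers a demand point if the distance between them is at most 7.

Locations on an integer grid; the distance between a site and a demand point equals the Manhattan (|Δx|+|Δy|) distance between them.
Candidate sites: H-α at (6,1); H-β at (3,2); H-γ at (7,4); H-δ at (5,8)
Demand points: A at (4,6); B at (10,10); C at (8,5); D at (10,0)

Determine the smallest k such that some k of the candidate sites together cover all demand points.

Coverage sets (demand points within 7 of each site):
  H-α: {A, C, D}
  H-β: {A}
  H-γ: {A, C, D}
  H-δ: {A, B, C}
No single site covers all 4 demand points.
But {H-α, H-δ} covers everything, so the minimum is 2.

2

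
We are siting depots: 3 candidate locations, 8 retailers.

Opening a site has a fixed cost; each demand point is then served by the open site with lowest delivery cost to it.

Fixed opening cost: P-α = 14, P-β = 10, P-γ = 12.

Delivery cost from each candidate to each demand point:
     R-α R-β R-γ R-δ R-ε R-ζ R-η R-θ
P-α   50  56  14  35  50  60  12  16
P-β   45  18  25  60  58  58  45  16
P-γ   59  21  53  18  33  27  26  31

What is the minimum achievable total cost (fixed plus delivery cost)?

217

Open {P-α, P-γ}: assign each demand point to its cheapest open site.
  R-α→P-α 50, R-β→P-γ 21, R-γ→P-α 14, R-δ→P-γ 18, R-ε→P-γ 33, R-ζ→P-γ 27, R-η→P-α 12, R-θ→P-α 16
  delivery cost 191, fixed 26 → total 217.
Compare {P-α, P-β, P-γ}: delivery cost 183 + fixed 36 = 219.
Compare {P-β, P-γ}: delivery cost 208 + fixed 22 = 230.
Compare {P-α, P-β}: delivery cost 248 + fixed 24 = 272.
All other subsets cost ≥ 219. Minimum total cost: 217.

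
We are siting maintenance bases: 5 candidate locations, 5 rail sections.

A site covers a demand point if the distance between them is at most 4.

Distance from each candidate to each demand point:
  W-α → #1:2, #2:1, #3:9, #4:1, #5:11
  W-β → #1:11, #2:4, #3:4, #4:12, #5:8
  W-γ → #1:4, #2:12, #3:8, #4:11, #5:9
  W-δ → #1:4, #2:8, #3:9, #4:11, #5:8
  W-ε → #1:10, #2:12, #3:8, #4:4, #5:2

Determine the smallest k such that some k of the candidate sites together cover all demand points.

Coverage sets (demand points within 4 of each site):
  W-α: {#1, #2, #4}
  W-β: {#2, #3}
  W-γ: {#1}
  W-δ: {#1}
  W-ε: {#4, #5}
No 2 sites suffice: every size-2 union leaves at least one demand point uncovered.
But {W-α, W-β, W-ε} covers everything, so the minimum is 3.

3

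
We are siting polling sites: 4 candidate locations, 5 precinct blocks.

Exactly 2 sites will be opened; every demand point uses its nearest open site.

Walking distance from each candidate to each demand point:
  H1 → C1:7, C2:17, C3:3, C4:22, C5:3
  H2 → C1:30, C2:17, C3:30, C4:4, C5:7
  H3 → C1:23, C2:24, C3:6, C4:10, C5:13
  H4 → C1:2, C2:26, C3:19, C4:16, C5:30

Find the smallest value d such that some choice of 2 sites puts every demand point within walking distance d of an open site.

17

Open {H1, H2}.
  Farthest demand point is C2 at walking distance 17 (to H1); all others are ≤ 17.
With {H1, H3} the worst case is 17.
With {H1, H4} the worst case is 17.
No size-2 selection achieves below 17.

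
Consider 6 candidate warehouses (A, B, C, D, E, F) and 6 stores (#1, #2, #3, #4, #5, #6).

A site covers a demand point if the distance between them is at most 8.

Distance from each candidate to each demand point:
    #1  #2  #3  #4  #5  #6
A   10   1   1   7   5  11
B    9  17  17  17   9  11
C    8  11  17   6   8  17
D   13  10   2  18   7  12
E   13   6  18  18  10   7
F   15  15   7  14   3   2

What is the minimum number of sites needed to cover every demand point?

Coverage sets (demand points within 8 of each site):
  A: {#2, #3, #4, #5}
  B: {}
  C: {#1, #4, #5}
  D: {#3, #5}
  E: {#2, #6}
  F: {#3, #5, #6}
No 2 sites suffice: every size-2 union leaves at least one demand point uncovered.
But {A, C, E} covers everything, so the minimum is 3.

3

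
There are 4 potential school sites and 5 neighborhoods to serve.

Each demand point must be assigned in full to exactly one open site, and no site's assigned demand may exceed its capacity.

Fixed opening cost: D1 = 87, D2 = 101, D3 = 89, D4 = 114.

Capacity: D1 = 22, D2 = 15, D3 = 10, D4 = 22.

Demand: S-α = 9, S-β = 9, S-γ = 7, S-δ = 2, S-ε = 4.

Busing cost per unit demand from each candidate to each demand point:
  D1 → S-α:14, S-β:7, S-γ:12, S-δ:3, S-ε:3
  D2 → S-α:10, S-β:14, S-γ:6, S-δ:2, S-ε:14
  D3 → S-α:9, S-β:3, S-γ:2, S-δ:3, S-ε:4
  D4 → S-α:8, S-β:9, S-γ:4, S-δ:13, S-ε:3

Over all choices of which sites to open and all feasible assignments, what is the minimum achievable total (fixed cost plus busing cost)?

Open {D3, D4}; cheapest assignment that respects the capacities:
  D3 (cap 10, load 9): S-β — cost 9×3 = 27
  D4 (cap 22, load 22): S-α, S-γ, S-δ, S-ε — cost 9×8 + 7×4 + 2×13 + 4×3 = 138
  Shipping 165, fixed 203 → total 368.
  Any other capacity-feasible assignment to {D3, D4} ships for at least 165.
Compare {D1, D4}: its best feasible assignment gives total 382.
Compare {D1, D3}: its best feasible assignment gives total 397.
Every other set of open sites that can feasibly serve all demand totals ≥ 382 even under its best assignment. Minimum: 368.

368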